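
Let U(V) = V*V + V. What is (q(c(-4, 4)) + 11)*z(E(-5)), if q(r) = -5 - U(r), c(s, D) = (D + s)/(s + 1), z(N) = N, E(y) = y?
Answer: -30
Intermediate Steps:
U(V) = V + V² (U(V) = V² + V = V + V²)
c(s, D) = (D + s)/(1 + s)
q(r) = -5 - r*(1 + r)
(q(c(-4, 4)) + 11)*z(E(-5)) = ((-5 - (4 - 4)/(1 - 4)*(1 + (4 - 4)/(1 - 4))) + 11)*(-5) = ((-5 - 0/(-3)*(1 + 0/(-3))) + 11)*(-5) = ((-5 - (-⅓*0)*(1 - ⅓*0)) + 11)*(-5) = ((-5 - 1*0*(1 + 0)) + 11)*(-5) = ((-5 - 1*0*1) + 11)*(-5) = ((-5 + 0) + 11)*(-5) = (-5 + 11)*(-5) = 6*(-5) = -30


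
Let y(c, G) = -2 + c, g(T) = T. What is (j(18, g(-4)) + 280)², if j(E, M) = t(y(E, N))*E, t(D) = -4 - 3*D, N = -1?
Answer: 430336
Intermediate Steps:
j(E, M) = E*(2 - 3*E) (j(E, M) = (-4 - 3*(-2 + E))*E = (-4 + (6 - 3*E))*E = (2 - 3*E)*E = E*(2 - 3*E))
(j(18, g(-4)) + 280)² = (18*(2 - 3*18) + 280)² = (18*(2 - 54) + 280)² = (18*(-52) + 280)² = (-936 + 280)² = (-656)² = 430336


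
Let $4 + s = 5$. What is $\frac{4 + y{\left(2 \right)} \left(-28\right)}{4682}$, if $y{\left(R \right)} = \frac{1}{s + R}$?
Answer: $- \frac{8}{7023} \approx -0.0011391$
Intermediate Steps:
$s = 1$ ($s = -4 + 5 = 1$)
$y{\left(R \right)} = \frac{1}{1 + R}$
$\frac{4 + y{\left(2 \right)} \left(-28\right)}{4682} = \frac{4 + \frac{1}{1 + 2} \left(-28\right)}{4682} = \left(4 + \frac{1}{3} \left(-28\right)\right) \frac{1}{4682} = \left(4 - \frac{28}{3}\right) \frac{1}{4682} = \left(- \frac{16}{3}\right) \frac{1}{4682} = - \frac{8}{7023}$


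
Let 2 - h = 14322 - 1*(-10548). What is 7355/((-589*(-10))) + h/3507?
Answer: -24135707/4131246 ≈ -5.8422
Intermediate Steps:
h = -24868 (h = 2 - (14322 - 1*(-10548)) = 2 - (14322 + 10548) = 2 - 1*24870 = 2 - 24870 = -24868)
7355/((-589*(-10))) + h/3507 = 7355/((-589*(-10))) - 24868/3507 = 7355/5890 - 24868*1/3507 = 7355*(1/5890) - 24868/3507 = 1471/1178 - 24868/3507 = -24135707/4131246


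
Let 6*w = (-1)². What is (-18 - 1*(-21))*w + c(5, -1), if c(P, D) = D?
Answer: -½ ≈ -0.50000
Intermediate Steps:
w = ⅙ (w = (⅙)*(-1)² = (⅙)*1 = ⅙ ≈ 0.16667)
(-18 - 1*(-21))*w + c(5, -1) = (-18 - 1*(-21))*(⅙) - 1 = (-18 + 21)*(⅙) - 1 = 3*(⅙) - 1 = ½ - 1 = -½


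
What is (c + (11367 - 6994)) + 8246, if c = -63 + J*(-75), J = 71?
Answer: 7231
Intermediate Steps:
c = -5388 (c = -63 + 71*(-75) = -63 - 5325 = -5388)
(c + (11367 - 6994)) + 8246 = (-5388 + (11367 - 6994)) + 8246 = (-5388 + 4373) + 8246 = -1015 + 8246 = 7231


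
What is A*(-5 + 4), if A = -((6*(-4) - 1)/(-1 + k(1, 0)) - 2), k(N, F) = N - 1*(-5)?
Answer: -7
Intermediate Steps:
k(N, F) = 5 + N (k(N, F) = N + 5 = 5 + N)
A = 7 (A = -((6*(-4) - 1)/(-1 + (5 + 1)) - 2) = -((-24 - 1)/(-1 + 6) - 2) = -(-25/5 - 2) = -(-25*⅕ - 2) = -(-5 - 2) = -1*(-7) = 7)
A*(-5 + 4) = 7*(-5 + 4) = 7*(-1) = -7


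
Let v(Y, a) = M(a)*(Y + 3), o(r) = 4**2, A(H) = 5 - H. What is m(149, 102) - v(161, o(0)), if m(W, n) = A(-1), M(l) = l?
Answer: -2618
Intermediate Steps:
m(W, n) = 6 (m(W, n) = 5 - 1*(-1) = 5 + 1 = 6)
o(r) = 16
v(Y, a) = a*(3 + Y) (v(Y, a) = a*(Y + 3) = a*(3 + Y))
m(149, 102) - v(161, o(0)) = 6 - 16*(3 + 161) = 6 - 16*164 = 6 - 1*2624 = 6 - 2624 = -2618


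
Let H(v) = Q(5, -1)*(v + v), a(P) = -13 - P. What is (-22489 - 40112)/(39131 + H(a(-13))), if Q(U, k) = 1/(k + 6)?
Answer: -62601/39131 ≈ -1.5998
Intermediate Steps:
Q(U, k) = 1/(6 + k)
H(v) = 2*v/5 (H(v) = (v + v)/(6 - 1) = (2*v)/5 = 2*v/5)
(-22489 - 40112)/(39131 + H(a(-13))) = (-22489 - 40112)/(39131 + 2*(-13 - 1*(-13))/5) = -62601/(39131 + 2*(-13 + 13)/5) = -62601/(39131 + (⅖)*0) = -62601/(39131 + 0) = -62601/39131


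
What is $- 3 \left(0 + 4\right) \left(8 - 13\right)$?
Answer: $60$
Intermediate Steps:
$- 3 \left(0 + 4\right) \left(8 - 13\right) = \left(-3\right) 4 \left(8 - 13\right) = \left(-12\right) \left(-5\right) = 60$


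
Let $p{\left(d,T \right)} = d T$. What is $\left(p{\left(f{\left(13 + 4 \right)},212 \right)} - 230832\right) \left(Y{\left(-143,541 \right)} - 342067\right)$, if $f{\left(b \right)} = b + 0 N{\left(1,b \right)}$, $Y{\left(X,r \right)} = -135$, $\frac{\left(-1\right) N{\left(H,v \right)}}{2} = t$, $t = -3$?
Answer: $77757876056$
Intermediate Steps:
$N{\left(H,v \right)} = 6$ ($N{\left(H,v \right)} = \left(-2\right) \left(-3\right) = 6$)
$f{\left(b \right)} = b$ ($f{\left(b \right)} = b + 0 \cdot 6 = b + 0 = b$)
$p{\left(d,T \right)} = T d$
$\left(p{\left(f{\left(13 + 4 \right)},212 \right)} - 230832\right) \left(Y{\left(-143,541 \right)} - 342067\right) = \left(212 \left(13 + 4\right) - 230832\right) \left(-135 - 342067\right) = \left(212 \cdot 17 - 230832\right) \left(-342202\right) = \left(3604 - 230832\right) \left(-342202\right) = \left(-227228\right) \left(-342202\right) = 77757876056$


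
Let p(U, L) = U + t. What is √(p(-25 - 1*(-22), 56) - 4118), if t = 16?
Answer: I*√4105 ≈ 64.07*I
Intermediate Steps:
p(U, L) = 16 + U (p(U, L) = U + 16 = 16 + U)
√(p(-25 - 1*(-22), 56) - 4118) = √((16 + (-25 - 1*(-22))) - 4118) = √((16 + (-25 + 22)) - 4118) = √((16 - 3) - 4118) = √(13 - 4118) = √(-4105) = I*√4105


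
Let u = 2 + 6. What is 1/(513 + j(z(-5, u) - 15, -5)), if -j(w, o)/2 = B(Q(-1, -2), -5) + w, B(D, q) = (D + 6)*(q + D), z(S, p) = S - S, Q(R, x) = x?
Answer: 1/599 ≈ 0.0016694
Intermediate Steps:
u = 8
z(S, p) = 0
B(D, q) = (6 + D)*(D + q)
j(w, o) = 56 - 2*w (j(w, o) = -2*(((-2)² + 6*(-2) + 6*(-5) - 2*(-5)) + w) = -2*((4 - 12 - 30 + 10) + w) = -2*(-28 + w) = 56 - 2*w)
1/(513 + j(z(-5, u) - 15, -5)) = 1/(513 + (56 - 2*(0 - 15))) = 1/(513 + (56 - 2*(-15))) = 1/(513 + (56 + 30)) = 1/(513 + 86) = 1/599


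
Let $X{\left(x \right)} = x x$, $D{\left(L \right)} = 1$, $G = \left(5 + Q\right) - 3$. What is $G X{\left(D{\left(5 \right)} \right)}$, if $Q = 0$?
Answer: $2$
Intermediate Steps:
$G = 2$ ($G = \left(5 + 0\right) - 3 = 5 - 3 = 2$)
$X{\left(x \right)} = x^{2}$
$G X{\left(D{\left(5 \right)} \right)} = 2 \cdot 1^{2} = 2 \cdot 1 = 2$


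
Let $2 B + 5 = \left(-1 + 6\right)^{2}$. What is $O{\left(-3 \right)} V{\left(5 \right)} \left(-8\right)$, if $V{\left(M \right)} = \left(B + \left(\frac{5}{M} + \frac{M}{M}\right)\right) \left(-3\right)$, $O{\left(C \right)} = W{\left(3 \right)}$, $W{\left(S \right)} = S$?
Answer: $864$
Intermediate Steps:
$O{\left(C \right)} = 3$
$B = 10$ ($B = - \frac{5}{2} + \frac{\left(-1 + 6\right)^{2}}{2} = - \frac{5}{2} + \frac{5^{2}}{2} = - \frac{5}{2} + \frac{1}{2} \cdot 25 = - \frac{5}{2} + \frac{25}{2} = 10$)
$V{\left(M \right)} = -33 - \frac{15}{M}$ ($V{\left(M \right)} = \left(10 + \left(\frac{5}{M} + \frac{M}{M}\right)\right) \left(-3\right) = \left(10 + \left(\frac{5}{M} + 1\right)\right) \left(-3\right) = \left(10 + \left(1 + \frac{5}{M}\right)\right) \left(-3\right) = \left(11 + \frac{5}{M}\right) \left(-3\right) = -33 - \frac{15}{M}$)
$O{\left(-3 \right)} V{\left(5 \right)} \left(-8\right) = 3 \left(-33 - \frac{15}{5}\right) \left(-8\right) = 3 \left(-33 - 3\right) \left(-8\right) = 3 \left(-36\right) \left(-8\right) = \left(-108\right) \left(-8\right) = 864$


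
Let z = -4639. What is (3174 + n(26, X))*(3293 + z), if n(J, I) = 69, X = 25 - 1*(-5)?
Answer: -4365078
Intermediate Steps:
X = 30 (X = 25 + 5 = 30)
(3174 + n(26, X))*(3293 + z) = (3174 + 69)*(3293 - 4639) = 3243*(-1346) = -4365078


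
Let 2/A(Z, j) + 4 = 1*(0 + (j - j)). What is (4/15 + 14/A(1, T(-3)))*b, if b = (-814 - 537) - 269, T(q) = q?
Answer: 44928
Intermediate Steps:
A(Z, j) = -½ (A(Z, j) = 2/(-4 + 1*(0 + (j - j))) = 2/(-4 + 1*(0 + 0)) = 2/(-4 + 1*0) = 2/(-4 + 0) = 2/(-4) = 2*(-¼) = -½)
b = -1620 (b = -1351 - 269 = -1620)
(4/15 + 14/A(1, T(-3)))*b = (4/15 + 14/(-½))*(-1620) = (4*(1/15) + 14*(-2))*(-1620) = (4/15 - 28)*(-1620) = -416/15*(-1620) = 44928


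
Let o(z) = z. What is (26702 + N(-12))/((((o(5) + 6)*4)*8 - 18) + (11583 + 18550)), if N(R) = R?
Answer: 26690/30467 ≈ 0.87603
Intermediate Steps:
(26702 + N(-12))/((((o(5) + 6)*4)*8 - 18) + (11583 + 18550)) = (26702 - 12)/((((5 + 6)*4)*8 - 18) + (11583 + 18550)) = 26690/(((11*4)*8 - 18) + 30133) = 26690/((44*8 - 18) + 30133) = 26690/((352 - 18) + 30133) = 26690/(334 + 30133) = 26690/30467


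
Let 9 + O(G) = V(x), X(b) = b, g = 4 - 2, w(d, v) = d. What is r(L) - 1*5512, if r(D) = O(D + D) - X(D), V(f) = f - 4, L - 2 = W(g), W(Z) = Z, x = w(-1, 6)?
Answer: -5530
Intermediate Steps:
x = -1
g = 2
L = 4 (L = 2 + 2 = 4)
V(f) = -4 + f
O(G) = -14 (O(G) = -9 + (-4 - 1) = -9 - 5 = -14)
r(D) = -14 - D
r(L) - 1*5512 = (-14 - 1*4) - 1*5512 = (-14 - 4) - 5512 = -18 - 5512 = -5530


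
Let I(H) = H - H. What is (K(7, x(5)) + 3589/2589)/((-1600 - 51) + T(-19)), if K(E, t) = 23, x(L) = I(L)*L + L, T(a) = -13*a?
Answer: -15784/908739 ≈ -0.017369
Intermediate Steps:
I(H) = 0
x(L) = L (x(L) = 0*L + L = 0 + L = L)
(K(7, x(5)) + 3589/2589)/((-1600 - 51) + T(-19)) = (23 + 3589/2589)/((-1600 - 51) - 13*(-19)) = (23 + 3589*(1/2589))/(-1651 + 247) = (23 + 3589/2589)/(-1404) = (63136/2589)*(-1/1404) = -15784/908739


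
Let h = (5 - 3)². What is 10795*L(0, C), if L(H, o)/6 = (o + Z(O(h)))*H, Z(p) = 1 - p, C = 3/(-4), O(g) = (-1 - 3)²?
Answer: 0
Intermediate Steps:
h = 4 (h = 2² = 4)
O(g) = 16 (O(g) = (-4)² = 16)
C = -¾ (C = 3*(-¼) = -¾ ≈ -0.75000)
L(H, o) = 6*H*(-15 + o) (L(H, o) = 6*((o + (1 - 1*16))*H) = 6*((o + (1 - 16))*H) = 6*((o - 15)*H) = 6*((-15 + o)*H) = 6*(H*(-15 + o)) = 6*H*(-15 + o))
10795*L(0, C) = 10795*(6*0*(-15 - ¾)) = 10795*(6*0*(-63/4)) = 10795*0 = 0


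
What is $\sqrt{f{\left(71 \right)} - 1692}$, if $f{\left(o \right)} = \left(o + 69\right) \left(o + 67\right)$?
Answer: $2 \sqrt{4407} \approx 132.77$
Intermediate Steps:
$f{\left(o \right)} = \left(67 + o\right) \left(69 + o\right)$ ($f{\left(o \right)} = \left(69 + o\right) \left(67 + o\right) = \left(67 + o\right) \left(69 + o\right)$)
$\sqrt{f{\left(71 \right)} - 1692} = \sqrt{\left(4623 + 71^{2} + 136 \cdot 71\right) - 1692} = \sqrt{\left(4623 + 5041 + 9656\right) - 1692} = \sqrt{19320 - 1692} = \sqrt{17628} = 2 \sqrt{4407}$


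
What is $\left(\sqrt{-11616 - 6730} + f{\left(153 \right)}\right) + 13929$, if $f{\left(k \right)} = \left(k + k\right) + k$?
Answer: $14388 + i \sqrt{18346} \approx 14388.0 + 135.45 i$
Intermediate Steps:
$f{\left(k \right)} = 3 k$ ($f{\left(k \right)} = 2 k + k = 3 k$)
$\left(\sqrt{-11616 - 6730} + f{\left(153 \right)}\right) + 13929 = \left(\sqrt{-11616 - 6730} + 3 \cdot 153\right) + 13929 = \left(\sqrt{-18346} + 459\right) + 13929 = \left(i \sqrt{18346} + 459\right) + 13929 = \left(459 + i \sqrt{18346}\right) + 13929 = 14388 + i \sqrt{18346}$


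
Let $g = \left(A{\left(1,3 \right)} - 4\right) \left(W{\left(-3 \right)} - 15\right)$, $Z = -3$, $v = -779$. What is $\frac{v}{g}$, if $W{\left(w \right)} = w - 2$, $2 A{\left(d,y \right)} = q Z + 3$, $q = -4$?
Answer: $\frac{779}{70} \approx 11.129$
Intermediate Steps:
$A{\left(d,y \right)} = \frac{15}{2}$ ($A{\left(d,y \right)} = \frac{\left(-4\right) \left(-3\right) + 3}{2} = \frac{12 + 3}{2} = \frac{1}{2} \cdot 15 = \frac{15}{2}$)
$W{\left(w \right)} = -2 + w$
$g = -70$ ($g = \left(\frac{15}{2} - 4\right) \left(\left(-2 - 3\right) - 15\right) = \frac{7 \left(-5 - 15\right)}{2} = \frac{7}{2} \left(-20\right) = -70$)
$\frac{v}{g} = - \frac{779}{-70} = \left(-779\right) \left(- \frac{1}{70}\right) = \frac{779}{70}$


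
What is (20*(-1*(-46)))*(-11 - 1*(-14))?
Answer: 2760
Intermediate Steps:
(20*(-1*(-46)))*(-11 - 1*(-14)) = (20*46)*(-11 + 14) = 920*3 = 2760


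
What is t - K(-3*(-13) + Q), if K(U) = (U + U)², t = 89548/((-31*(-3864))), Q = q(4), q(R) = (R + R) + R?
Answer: -311535797/29946 ≈ -10403.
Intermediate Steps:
q(R) = 3*R (q(R) = 2*R + R = 3*R)
Q = 12 (Q = 3*4 = 12)
t = 22387/29946 (t = 89548/119784 = 89548*(1/119784) = 22387/29946 ≈ 0.74758)
K(U) = 4*U² (K(U) = (2*U)² = 4*U²)
t - K(-3*(-13) + Q) = 22387/29946 - 4*(-3*(-13) + 12)² = 22387/29946 - 4*(39 + 12)² = 22387/29946 - 4*51² = 22387/29946 - 4*2601 = 22387/29946 - 1*10404 = 22387/29946 - 10404 = -311535797/29946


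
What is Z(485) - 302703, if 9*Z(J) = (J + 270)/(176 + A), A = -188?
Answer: -32692679/108 ≈ -3.0271e+5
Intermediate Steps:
Z(J) = -5/2 - J/108 (Z(J) = ((J + 270)/(176 - 188))/9 = ((270 + J)/(-12))/9 = ((270 + J)*(-1/12))/9 = (-45/2 - J/12)/9 = -5/2 - J/108)
Z(485) - 302703 = (-5/2 - 1/108*485) - 302703 = (-5/2 - 485/108) - 302703 = -755/108 - 302703 = -32692679/108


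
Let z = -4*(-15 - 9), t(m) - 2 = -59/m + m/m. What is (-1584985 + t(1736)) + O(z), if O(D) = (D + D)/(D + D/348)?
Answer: -960282346783/605864 ≈ -1.5850e+6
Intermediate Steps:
t(m) = 3 - 59/m (t(m) = 2 + (-59/m + m/m) = 2 + (-59/m + 1) = 2 + (1 - 59/m) = 3 - 59/m)
z = 96 (z = -4*(-24) = 96)
O(D) = 696/349 (O(D) = (2*D)/(D + D*(1/348)) = (2*D)/(D + D/348) = (2*D)/((349*D/348)) = (2*D)*(348/(349*D)) = 696/349)
(-1584985 + t(1736)) + O(z) = (-1584985 + (3 - 59/1736)) + 696/349 = (-1584985 + 5149/1736) + 696/349 = -2751528811/1736 + 696/349 = -960282346783/605864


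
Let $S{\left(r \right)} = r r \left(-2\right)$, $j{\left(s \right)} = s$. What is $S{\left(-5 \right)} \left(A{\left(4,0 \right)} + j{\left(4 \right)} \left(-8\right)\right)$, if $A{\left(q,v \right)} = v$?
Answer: $1600$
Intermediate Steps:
$S{\left(r \right)} = - 2 r^{2}$ ($S{\left(r \right)} = r^{2} \left(-2\right) = - 2 r^{2}$)
$S{\left(-5 \right)} \left(A{\left(4,0 \right)} + j{\left(4 \right)} \left(-8\right)\right) = - 2 \left(-5\right)^{2} \left(0 + 4 \left(-8\right)\right) = \left(-2\right) 25 \left(0 - 32\right) = \left(-50\right) \left(-32\right) = 1600$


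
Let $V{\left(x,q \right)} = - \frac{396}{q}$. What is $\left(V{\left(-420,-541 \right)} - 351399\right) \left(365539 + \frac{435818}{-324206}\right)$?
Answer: $- \frac{11264711054033979504}{87697723} \approx -1.2845 \cdot 10^{11}$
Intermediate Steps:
$\left(V{\left(-420,-541 \right)} - 351399\right) \left(365539 + \frac{435818}{-324206}\right) = \left(- \frac{396}{-541} - 351399\right) \left(365539 + \frac{435818}{-324206}\right) = \left(\left(-396\right) \left(- \frac{1}{541}\right) - 351399\right) \left(365539 + 435818 \left(- \frac{1}{324206}\right)\right) = \left(\frac{396}{541} - 351399\right) \left(365539 - \frac{217909}{162103}\right) = \left(- \frac{190106463}{541}\right) \frac{59254750608}{162103} = - \frac{11264711054033979504}{87697723}$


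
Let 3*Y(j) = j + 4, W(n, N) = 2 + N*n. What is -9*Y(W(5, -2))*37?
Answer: 444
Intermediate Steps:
Y(j) = 4/3 + j/3 (Y(j) = (j + 4)/3 = (4 + j)/3 = 4/3 + j/3)
-9*Y(W(5, -2))*37 = -9*(4/3 + (2 - 2*5)/3)*37 = -9*(4/3 + (2 - 10)/3)*37 = -9*(4/3 + (⅓)*(-8))*37 = -9*(4/3 - 8/3)*37 = -9*(-4/3)*37 = 12*37 = 444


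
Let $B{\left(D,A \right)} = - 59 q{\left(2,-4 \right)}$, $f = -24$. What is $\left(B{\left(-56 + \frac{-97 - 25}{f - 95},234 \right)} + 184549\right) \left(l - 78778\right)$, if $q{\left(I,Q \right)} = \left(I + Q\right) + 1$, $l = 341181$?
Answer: $48441693024$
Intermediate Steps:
$q{\left(I,Q \right)} = 1 + I + Q$
$B{\left(D,A \right)} = 59$ ($B{\left(D,A \right)} = - 59 \left(1 + 2 - 4\right) = \left(-59\right) \left(-1\right) = 59$)
$\left(B{\left(-56 + \frac{-97 - 25}{f - 95},234 \right)} + 184549\right) \left(l - 78778\right) = \left(59 + 184549\right) \left(341181 - 78778\right) = 184608 \cdot 262403 = 48441693024$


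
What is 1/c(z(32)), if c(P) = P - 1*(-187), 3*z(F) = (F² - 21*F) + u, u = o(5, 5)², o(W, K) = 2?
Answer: 3/917 ≈ 0.0032715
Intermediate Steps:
u = 4 (u = 2² = 4)
z(F) = 4/3 - 7*F + F²/3 (z(F) = ((F² - 21*F) + 4)/3 = (4 + F² - 21*F)/3 = 4/3 - 7*F + F²/3)
c(P) = 187 + P (c(P) = P + 187 = 187 + P)
1/c(z(32)) = 1/(187 + (4/3 - 7*32 + (⅓)*32²)) = 1/(187 + (4/3 - 224 + (⅓)*1024)) = 1/(187 + (4/3 - 224 + 1024/3)) = 1/(187 + 356/3) = 1/(917/3) = 3/917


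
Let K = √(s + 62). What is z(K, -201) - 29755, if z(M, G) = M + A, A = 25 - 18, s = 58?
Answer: -29748 + 2*√30 ≈ -29737.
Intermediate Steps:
A = 7
K = 2*√30 (K = √(58 + 62) = √120 = 2*√30 ≈ 10.954)
z(M, G) = 7 + M (z(M, G) = M + 7 = 7 + M)
z(K, -201) - 29755 = (7 + 2*√30) - 29755 = -29748 + 2*√30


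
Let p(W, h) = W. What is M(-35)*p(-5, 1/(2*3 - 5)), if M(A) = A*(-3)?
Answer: -525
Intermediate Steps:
M(A) = -3*A
M(-35)*p(-5, 1/(2*3 - 5)) = -3*(-35)*(-5) = 105*(-5) = -525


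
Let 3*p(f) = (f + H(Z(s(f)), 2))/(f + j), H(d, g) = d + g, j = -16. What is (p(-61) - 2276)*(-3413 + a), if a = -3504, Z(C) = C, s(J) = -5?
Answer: 3636211564/231 ≈ 1.5741e+7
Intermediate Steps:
p(f) = (-3 + f)/(3*(-16 + f)) (p(f) = ((f + (-5 + 2))/(f - 16))/3 = ((f - 3)/(-16 + f))/3 = ((-3 + f)/(-16 + f))/3 = (-3 + f)/(3*(-16 + f)))
(p(-61) - 2276)*(-3413 + a) = ((-3 - 61)/(3*(-16 - 61)) - 2276)*(-3413 - 3504) = ((⅓)*(-64)/(-77) - 2276)*(-6917) = ((⅓)*(-1/77)*(-64) - 2276)*(-6917) = (64/231 - 2276)*(-6917) = -525692/231*(-6917) = 3636211564/231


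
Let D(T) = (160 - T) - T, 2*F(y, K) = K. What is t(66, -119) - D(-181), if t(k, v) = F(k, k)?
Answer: -489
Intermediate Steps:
F(y, K) = K/2
t(k, v) = k/2
D(T) = 160 - 2*T
t(66, -119) - D(-181) = (1/2)*66 - (160 - 2*(-181)) = 33 - (160 + 362) = 33 - 1*522 = 33 - 522 = -489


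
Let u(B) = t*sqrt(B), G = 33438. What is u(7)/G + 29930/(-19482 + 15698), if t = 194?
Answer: -14965/1892 + 97*sqrt(7)/16719 ≈ -7.8943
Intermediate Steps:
u(B) = 194*sqrt(B)
u(7)/G + 29930/(-19482 + 15698) = (194*sqrt(7))/33438 + 29930/(-19482 + 15698) = (194*sqrt(7))*(1/33438) + 29930/(-3784) = 97*sqrt(7)/16719 + 29930*(-1/3784) = 97*sqrt(7)/16719 - 14965/1892 = -14965/1892 + 97*sqrt(7)/16719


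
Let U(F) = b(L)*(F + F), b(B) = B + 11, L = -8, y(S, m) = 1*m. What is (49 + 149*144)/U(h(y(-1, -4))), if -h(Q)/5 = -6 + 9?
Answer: -4301/18 ≈ -238.94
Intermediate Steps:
y(S, m) = m
h(Q) = -15 (h(Q) = -5*(-6 + 9) = -5*3 = -15)
b(B) = 11 + B
U(F) = 6*F (U(F) = (11 - 8)*(F + F) = 3*(2*F) = 6*F)
(49 + 149*144)/U(h(y(-1, -4))) = (49 + 149*144)/((6*(-15))) = (49 + 21456)/(-90) = 21505*(-1/90) = -4301/18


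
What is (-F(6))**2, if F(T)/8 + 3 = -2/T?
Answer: 6400/9 ≈ 711.11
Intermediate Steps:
F(T) = -24 - 16/T (F(T) = -24 + 8*(-2/T) = -24 - 16/T)
(-F(6))**2 = (-(-24 - 16/6))**2 = (-(-24 - 16*1/6))**2 = (-(-24 - 8/3))**2 = (-1*(-80/3))**2 = (80/3)**2 = 6400/9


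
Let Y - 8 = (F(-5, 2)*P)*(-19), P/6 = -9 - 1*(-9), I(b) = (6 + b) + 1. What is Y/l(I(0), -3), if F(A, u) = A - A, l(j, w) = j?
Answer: 8/7 ≈ 1.1429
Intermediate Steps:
I(b) = 7 + b
F(A, u) = 0
P = 0 (P = 6*(-9 - 1*(-9)) = 6*(-9 + 9) = 6*0 = 0)
Y = 8 (Y = 8 + (0*0)*(-19) = 8 + 0*(-19) = 8 + 0 = 8)
Y/l(I(0), -3) = 8/(7 + 0) = 8/7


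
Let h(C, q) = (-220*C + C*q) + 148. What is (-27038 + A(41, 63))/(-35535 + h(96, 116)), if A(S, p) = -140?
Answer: 27178/45371 ≈ 0.59902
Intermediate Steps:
h(C, q) = 148 - 220*C + C*q
(-27038 + A(41, 63))/(-35535 + h(96, 116)) = (-27038 - 140)/(-35535 + (148 - 220*96 + 96*116)) = -27178/(-35535 + (148 - 21120 + 11136)) = -27178/(-35535 - 9836) = -27178/(-45371) = -27178*(-1/45371) = 27178/45371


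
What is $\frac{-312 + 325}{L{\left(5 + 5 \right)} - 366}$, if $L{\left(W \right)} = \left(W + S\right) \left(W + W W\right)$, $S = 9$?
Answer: $\frac{13}{1724} \approx 0.0075406$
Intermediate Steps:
$L{\left(W \right)} = \left(9 + W\right) \left(W + W^{2}\right)$ ($L{\left(W \right)} = \left(W + 9\right) \left(W + W W\right) = \left(9 + W\right) \left(W + W^{2}\right)$)
$\frac{-312 + 325}{L{\left(5 + 5 \right)} - 366} = \frac{-312 + 325}{\left(5 + 5\right) \left(9 + \left(5 + 5\right)^{2} + 10 \left(5 + 5\right)\right) - 366} = \frac{13}{10 \left(9 + 10^{2} + 10 \cdot 10\right) - 366} = \frac{13}{10 \left(9 + 100 + 100\right) - 366} = \frac{13}{10 \cdot 209 - 366} = \frac{13}{2090 - 366} = \frac{13}{1724}$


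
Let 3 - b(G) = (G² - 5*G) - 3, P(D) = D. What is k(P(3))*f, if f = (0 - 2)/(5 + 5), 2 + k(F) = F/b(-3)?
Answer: 13/30 ≈ 0.43333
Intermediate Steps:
b(G) = 6 - G² + 5*G (b(G) = 3 - ((G² - 5*G) - 3) = 3 - (-3 + G² - 5*G) = 3 + (3 - G² + 5*G) = 6 - G² + 5*G)
k(F) = -2 - F/18 (k(F) = -2 + F/(6 - 1*(-3)² + 5*(-3)) = -2 + F/(6 - 1*9 - 15) = -2 + F/(6 - 9 - 15) = -2 + F/(-18) = -2 + F*(-1/18) = -2 - F/18)
f = -⅕ (f = -2/10 = -2*⅒ = -⅕ ≈ -0.20000)
k(P(3))*f = (-2 - 1/18*3)*(-⅕) = (-2 - ⅙)*(-⅕) = -13/6*(-⅕) = 13/30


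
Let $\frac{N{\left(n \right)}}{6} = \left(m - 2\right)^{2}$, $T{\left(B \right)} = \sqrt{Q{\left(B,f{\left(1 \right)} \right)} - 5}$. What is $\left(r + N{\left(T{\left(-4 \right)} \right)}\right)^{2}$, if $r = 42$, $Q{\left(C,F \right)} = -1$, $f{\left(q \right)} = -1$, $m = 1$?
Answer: $2304$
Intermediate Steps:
$T{\left(B \right)} = i \sqrt{6}$ ($T{\left(B \right)} = \sqrt{-1 - 5} = \sqrt{-6} = i \sqrt{6}$)
$N{\left(n \right)} = 6$ ($N{\left(n \right)} = 6 \left(1 - 2\right)^{2} = 6 \left(-1\right)^{2} = 6 \cdot 1 = 6$)
$\left(r + N{\left(T{\left(-4 \right)} \right)}\right)^{2} = \left(42 + 6\right)^{2} = 48^{2} = 2304$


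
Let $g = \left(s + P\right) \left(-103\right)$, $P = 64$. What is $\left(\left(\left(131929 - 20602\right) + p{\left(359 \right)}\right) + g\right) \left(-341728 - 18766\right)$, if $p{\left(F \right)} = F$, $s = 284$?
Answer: $-27340585948$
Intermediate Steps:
$g = -35844$ ($g = \left(284 + 64\right) \left(-103\right) = 348 \left(-103\right) = -35844$)
$\left(\left(\left(131929 - 20602\right) + p{\left(359 \right)}\right) + g\right) \left(-341728 - 18766\right) = \left(\left(\left(131929 - 20602\right) + 359\right) - 35844\right) \left(-341728 - 18766\right) = \left(\left(111327 + 359\right) - 35844\right) \left(-360494\right) = \left(111686 - 35844\right) \left(-360494\right) = 75842 \left(-360494\right) = -27340585948$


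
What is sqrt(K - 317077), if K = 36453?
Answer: 4*I*sqrt(17539) ≈ 529.74*I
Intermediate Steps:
sqrt(K - 317077) = sqrt(36453 - 317077) = sqrt(-280624) = 4*I*sqrt(17539)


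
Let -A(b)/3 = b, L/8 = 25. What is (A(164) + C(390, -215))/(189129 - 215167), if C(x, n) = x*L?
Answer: -38754/13019 ≈ -2.9767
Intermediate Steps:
L = 200 (L = 8*25 = 200)
A(b) = -3*b
C(x, n) = 200*x (C(x, n) = x*200 = 200*x)
(A(164) + C(390, -215))/(189129 - 215167) = (-3*164 + 200*390)/(189129 - 215167) = (-492 + 78000)/(-26038) = 77508*(-1/26038) = -38754/13019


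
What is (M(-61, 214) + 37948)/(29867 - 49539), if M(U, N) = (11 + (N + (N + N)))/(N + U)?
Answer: -5806697/3009816 ≈ -1.9293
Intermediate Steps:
M(U, N) = (11 + 3*N)/(N + U) (M(U, N) = (11 + (N + 2*N))/(N + U) = (11 + 3*N)/(N + U))
(M(-61, 214) + 37948)/(29867 - 49539) = ((11 + 3*214)/(214 - 61) + 37948)/(29867 - 49539) = ((11 + 642)/153 + 37948)/(-19672) = ((1/153)*653 + 37948)*(-1/19672) = (653/153 + 37948)*(-1/19672) = (5806697/153)*(-1/19672) = -5806697/3009816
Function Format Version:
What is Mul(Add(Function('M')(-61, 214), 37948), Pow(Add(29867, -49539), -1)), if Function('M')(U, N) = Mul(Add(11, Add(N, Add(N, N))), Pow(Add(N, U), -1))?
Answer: Rational(-5806697, 3009816) ≈ -1.9293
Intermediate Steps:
Function('M')(U, N) = Mul(Pow(Add(N, U), -1), Add(11, Mul(3, N))) (Function('M')(U, N) = Mul(Add(11, Add(N, Mul(2, N))), Pow(Add(N, U), -1)) = Mul(Add(11, Mul(3, N)), Pow(Add(N, U), -1)) = Mul(Pow(Add(N, U), -1), Add(11, Mul(3, N))))
Mul(Add(Function('M')(-61, 214), 37948), Pow(Add(29867, -49539), -1)) = Mul(Add(Mul(Pow(Add(214, -61), -1), Add(11, Mul(3, 214))), 37948), Pow(Add(29867, -49539), -1)) = Mul(Add(Mul(Pow(153, -1), Add(11, 642)), 37948), Pow(-19672, -1)) = Mul(Add(Mul(Rational(1, 153), 653), 37948), Rational(-1, 19672)) = Mul(Add(Rational(653, 153), 37948), Rational(-1, 19672)) = Mul(Rational(5806697, 153), Rational(-1, 19672)) = Rational(-5806697, 3009816)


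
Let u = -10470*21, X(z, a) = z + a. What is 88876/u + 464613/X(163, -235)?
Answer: -5675603299/879480 ≈ -6453.4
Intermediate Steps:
X(z, a) = a + z
u = -219870
88876/u + 464613/X(163, -235) = 88876/(-219870) + 464613/(-235 + 163) = 88876*(-1/219870) + 464613/(-72) = -44438/109935 + 464613*(-1/72) = -44438/109935 - 154871/24 = -5675603299/879480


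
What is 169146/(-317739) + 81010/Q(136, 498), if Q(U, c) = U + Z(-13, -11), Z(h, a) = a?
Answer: 1714592876/2647825 ≈ 647.55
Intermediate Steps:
Q(U, c) = -11 + U (Q(U, c) = U - 11 = -11 + U)
169146/(-317739) + 81010/Q(136, 498) = 169146/(-317739) + 81010/(-11 + 136) = 169146*(-1/317739) + 81010/125 = -56382/105913 + 81010*(1/125) = -56382/105913 + 16202/25 = 1714592876/2647825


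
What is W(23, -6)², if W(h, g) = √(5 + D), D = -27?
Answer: -22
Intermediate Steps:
W(h, g) = I*√22 (W(h, g) = √(5 - 27) = √(-22) = I*√22)
W(23, -6)² = (I*√22)² = -22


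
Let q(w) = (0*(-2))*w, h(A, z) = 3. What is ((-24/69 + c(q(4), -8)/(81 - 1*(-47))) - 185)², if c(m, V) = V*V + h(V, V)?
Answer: 296069839129/8667136 ≈ 34160.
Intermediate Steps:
q(w) = 0 (q(w) = 0*w = 0)
c(m, V) = 3 + V² (c(m, V) = V*V + 3 = V² + 3 = 3 + V²)
((-24/69 + c(q(4), -8)/(81 - 1*(-47))) - 185)² = ((-24/69 + (3 + (-8)²)/(81 - 1*(-47))) - 185)² = ((-24*1/69 + (3 + 64)/(81 + 47)) - 185)² = ((-8/23 + 67/128) - 185)² = (517/2944 - 185)² = (-544123/2944)² = 296069839129/8667136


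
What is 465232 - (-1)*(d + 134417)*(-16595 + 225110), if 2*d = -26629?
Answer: 50504306039/2 ≈ 2.5252e+10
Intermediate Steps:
d = -26629/2 (d = (½)*(-26629) = -26629/2 ≈ -13315.)
465232 - (-1)*(d + 134417)*(-16595 + 225110) = 465232 - (-1)*(-26629/2 + 134417)*(-16595 + 225110) = 465232 - (-1)*(242205/2)*208515 = 465232 - (-1)*50503375575/2 = 465232 - 1*(-50503375575/2) = 465232 + 50503375575/2 = 50504306039/2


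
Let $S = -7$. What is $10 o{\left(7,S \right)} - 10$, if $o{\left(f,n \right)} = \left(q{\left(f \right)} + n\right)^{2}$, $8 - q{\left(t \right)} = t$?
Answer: $350$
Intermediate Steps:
$q{\left(t \right)} = 8 - t$
$o{\left(f,n \right)} = \left(8 + n - f\right)^{2}$ ($o{\left(f,n \right)} = \left(\left(8 - f\right) + n\right)^{2} = \left(8 + n - f\right)^{2}$)
$10 o{\left(7,S \right)} - 10 = 10 \left(8 - 7 - 7\right)^{2} - 10 = 10 \left(-6\right)^{2} - 10 = 10 \cdot 36 - 10 = 360 - 10 = 350$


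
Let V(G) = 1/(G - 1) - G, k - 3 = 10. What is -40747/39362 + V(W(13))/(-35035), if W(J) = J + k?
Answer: -3242157517/3134199250 ≈ -1.0344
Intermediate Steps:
k = 13 (k = 3 + 10 = 13)
W(J) = 13 + J (W(J) = J + 13 = 13 + J)
V(G) = 1/(-1 + G) - G
-40747/39362 + V(W(13))/(-35035) = -40747/39362 + ((1 + (13 + 13) - (13 + 13)**2)/(-1 + (13 + 13)))/(-35035) = -40747*1/39362 + ((1 + 26 - 1*26**2)/(-1 + 26))*(-1/35035) = -40747/39362 + ((1 + 26 - 1*676)/25)*(-1/35035) = -40747/39362 + ((1 + 26 - 676)/25)*(-1/35035) = -40747/39362 + ((1/25)*(-649))*(-1/35035) = -40747/39362 - 649/25*(-1/35035) = -40747/39362 + 59/79625 = -3242157517/3134199250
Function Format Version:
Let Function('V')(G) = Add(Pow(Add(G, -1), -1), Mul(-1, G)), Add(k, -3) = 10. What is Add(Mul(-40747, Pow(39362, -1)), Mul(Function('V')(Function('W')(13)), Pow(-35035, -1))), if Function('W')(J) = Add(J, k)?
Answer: Rational(-3242157517, 3134199250) ≈ -1.0344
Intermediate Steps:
k = 13 (k = Add(3, 10) = 13)
Function('W')(J) = Add(13, J) (Function('W')(J) = Add(J, 13) = Add(13, J))
Function('V')(G) = Add(Pow(Add(-1, G), -1), Mul(-1, G))
Add(Mul(-40747, Pow(39362, -1)), Mul(Function('V')(Function('W')(13)), Pow(-35035, -1))) = Add(Mul(-40747, Pow(39362, -1)), Mul(Mul(Pow(Add(-1, Add(13, 13)), -1), Add(1, Add(13, 13), Mul(-1, Pow(Add(13, 13), 2)))), Pow(-35035, -1))) = Add(Mul(-40747, Rational(1, 39362)), Mul(Mul(Pow(Add(-1, 26), -1), Add(1, 26, Mul(-1, Pow(26, 2)))), Rational(-1, 35035))) = Add(Rational(-40747, 39362), Mul(Mul(Pow(25, -1), Add(1, 26, Mul(-1, 676))), Rational(-1, 35035))) = Add(Rational(-40747, 39362), Mul(Mul(Rational(1, 25), Add(1, 26, -676)), Rational(-1, 35035))) = Add(Rational(-40747, 39362), Mul(Mul(Rational(1, 25), -649), Rational(-1, 35035))) = Add(Rational(-40747, 39362), Mul(Rational(-649, 25), Rational(-1, 35035))) = Add(Rational(-40747, 39362), Rational(59, 79625)) = Rational(-3242157517, 3134199250)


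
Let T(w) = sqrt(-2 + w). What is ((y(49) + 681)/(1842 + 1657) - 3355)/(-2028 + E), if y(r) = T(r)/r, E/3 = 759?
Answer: -11738464/871251 + sqrt(47)/42691299 ≈ -13.473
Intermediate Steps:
E = 2277 (E = 3*759 = 2277)
y(r) = sqrt(-2 + r)/r
((y(49) + 681)/(1842 + 1657) - 3355)/(-2028 + E) = ((sqrt(-2 + 49)/49 + 681)/(1842 + 1657) - 3355)/(-2028 + 2277) = ((sqrt(47)/49 + 681)/3499 - 3355)/249 = ((681 + sqrt(47)/49)*(1/3499) - 3355)*(1/249) = ((681/3499 + sqrt(47)/171451) - 3355)*(1/249) = (-11738464/3499 + sqrt(47)/171451)*(1/249) = -11738464/871251 + sqrt(47)/42691299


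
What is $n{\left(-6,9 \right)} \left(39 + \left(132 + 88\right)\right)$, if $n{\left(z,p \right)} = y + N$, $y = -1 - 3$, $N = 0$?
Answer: $-1036$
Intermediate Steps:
$y = -4$
$n{\left(z,p \right)} = -4$ ($n{\left(z,p \right)} = -4 + 0 = -4$)
$n{\left(-6,9 \right)} \left(39 + \left(132 + 88\right)\right) = - 4 \left(39 + \left(132 + 88\right)\right) = - 4 \left(39 + 220\right) = \left(-4\right) 259 = -1036$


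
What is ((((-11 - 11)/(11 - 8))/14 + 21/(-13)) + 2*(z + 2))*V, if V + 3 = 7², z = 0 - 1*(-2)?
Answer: 73600/273 ≈ 269.60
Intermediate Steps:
z = 2 (z = 0 + 2 = 2)
V = 46 (V = -3 + 7² = -3 + 49 = 46)
((((-11 - 11)/(11 - 8))/14 + 21/(-13)) + 2*(z + 2))*V = ((((-11 - 11)/(11 - 8))/14 + 21/(-13)) + 2*(2 + 2))*46 = ((-22/3*(1/14) + 21*(-1/13)) + 2*4)*46 = ((-22*⅓*(1/14) - 21/13) + 8)*46 = ((-22/3*1/14 - 21/13) + 8)*46 = ((-11/21 - 21/13) + 8)*46 = (-584/273 + 8)*46 = (1600/273)*46 = 73600/273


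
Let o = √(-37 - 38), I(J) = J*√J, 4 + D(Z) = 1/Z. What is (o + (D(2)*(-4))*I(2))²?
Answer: 1493 + 280*I*√6 ≈ 1493.0 + 685.86*I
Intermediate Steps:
D(Z) = -4 + 1/Z
I(J) = J^(3/2)
o = 5*I*√3 (o = √(-75) = 5*I*√3 ≈ 8.6602*I)
(o + (D(2)*(-4))*I(2))² = (5*I*√3 + ((-4 + 1/2)*(-4))*2^(3/2))² = (5*I*√3 + ((-4 + ½)*(-4))*(2*√2))² = (5*I*√3 + (-7/2*(-4))*(2*√2))² = (5*I*√3 + 14*(2*√2))² = (5*I*√3 + 28*√2)² = (28*√2 + 5*I*√3)²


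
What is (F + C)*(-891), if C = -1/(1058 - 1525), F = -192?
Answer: 79889733/467 ≈ 1.7107e+5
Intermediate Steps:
C = 1/467 (C = -1/(-467) = -1*(-1/467) = 1/467 ≈ 0.0021413)
(F + C)*(-891) = (-192 + 1/467)*(-891) = -89663/467*(-891) = 79889733/467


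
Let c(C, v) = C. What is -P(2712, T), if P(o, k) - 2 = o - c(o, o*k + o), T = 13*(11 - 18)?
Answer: -2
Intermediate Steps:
T = -91 (T = 13*(-7) = -91)
P(o, k) = 2 (P(o, k) = 2 + (o - o) = 2 + 0 = 2)
-P(2712, T) = -1*2 = -2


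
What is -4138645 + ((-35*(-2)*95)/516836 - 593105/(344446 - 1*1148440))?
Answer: -214967929849492600/51941630373 ≈ -4.1386e+6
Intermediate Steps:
-4138645 + ((-35*(-2)*95)/516836 - 593105/(344446 - 1*1148440)) = -4138645 + ((70*95)*(1/516836) - 593105/(344446 - 1148440)) = -4138645 + (6650*(1/516836) - 593105/(-803994)) = -4138645 + (3325/258418 - 593105*(-1/803994)) = -4138645 + (3325/258418 + 593105/803994) = -4138645 + 38985571985/51941630373 = -214967929849492600/51941630373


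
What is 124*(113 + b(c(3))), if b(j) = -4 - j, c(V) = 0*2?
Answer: 13516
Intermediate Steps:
c(V) = 0
124*(113 + b(c(3))) = 124*(113 + (-4 - 1*0)) = 124*(113 + (-4 + 0)) = 124*(113 - 4) = 124*109 = 13516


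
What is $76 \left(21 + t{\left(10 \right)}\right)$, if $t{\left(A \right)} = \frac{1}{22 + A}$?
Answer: $\frac{12787}{8} \approx 1598.4$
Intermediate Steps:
$76 \left(21 + t{\left(10 \right)}\right) = 76 \left(21 + \frac{1}{22 + 10}\right) = 76 \left(21 + \frac{1}{32}\right) = 76 \cdot \frac{673}{32} = \frac{12787}{8}$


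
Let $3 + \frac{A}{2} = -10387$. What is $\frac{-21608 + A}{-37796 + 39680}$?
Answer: $- \frac{10597}{471} \approx -22.499$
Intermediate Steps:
$A = -20780$ ($A = -6 + 2 \left(-10387\right) = -6 - 20774 = -20780$)
$\frac{-21608 + A}{-37796 + 39680} = \frac{-21608 - 20780}{-37796 + 39680} = - \frac{42388}{1884} = \left(-42388\right) \frac{1}{1884} = - \frac{10597}{471}$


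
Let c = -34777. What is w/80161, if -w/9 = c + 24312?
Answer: 94185/80161 ≈ 1.1749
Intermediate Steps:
w = 94185 (w = -9*(-34777 + 24312) = -9*(-10465) = 94185)
w/80161 = 94185/80161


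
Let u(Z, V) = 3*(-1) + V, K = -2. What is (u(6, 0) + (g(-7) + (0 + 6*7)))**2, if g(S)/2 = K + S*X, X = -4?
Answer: 8281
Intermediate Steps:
u(Z, V) = -3 + V
g(S) = -4 - 8*S (g(S) = 2*(-2 + S*(-4)) = 2*(-2 - 4*S) = -4 - 8*S)
(u(6, 0) + (g(-7) + (0 + 6*7)))**2 = ((-3 + 0) + ((-4 - 8*(-7)) + (0 + 6*7)))**2 = (-3 + ((-4 + 56) + (0 + 42)))**2 = (-3 + (52 + 42))**2 = (-3 + 94)**2 = 91**2 = 8281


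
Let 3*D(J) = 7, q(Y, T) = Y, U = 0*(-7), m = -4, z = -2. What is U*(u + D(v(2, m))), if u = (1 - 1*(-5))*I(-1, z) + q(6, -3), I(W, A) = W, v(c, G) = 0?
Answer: 0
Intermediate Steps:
U = 0
D(J) = 7/3 (D(J) = (1/3)*7 = 7/3)
u = 0 (u = (1 - 1*(-5))*(-1) + 6 = (1 + 5)*(-1) + 6 = 6*(-1) + 6 = -6 + 6 = 0)
U*(u + D(v(2, m))) = 0*(0 + 7/3) = 0*(7/3) = 0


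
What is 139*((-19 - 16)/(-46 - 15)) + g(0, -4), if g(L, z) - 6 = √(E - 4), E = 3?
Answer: 5231/61 + I ≈ 85.754 + 1.0*I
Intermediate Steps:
g(L, z) = 6 + I (g(L, z) = 6 + √(3 - 4) = 6 + √(-1) = 6 + I)
139*((-19 - 16)/(-46 - 15)) + g(0, -4) = 139*((-19 - 16)/(-46 - 15)) + (6 + I) = 139*(-35/(-61)) + (6 + I) = 139*(-35*(-1/61)) + (6 + I) = 139*(35/61) + (6 + I) = 4865/61 + (6 + I) = 5231/61 + I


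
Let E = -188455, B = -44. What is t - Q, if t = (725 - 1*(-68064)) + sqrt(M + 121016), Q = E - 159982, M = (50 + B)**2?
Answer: 417226 + 2*sqrt(30263) ≈ 4.1757e+5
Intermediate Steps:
M = 36 (M = (50 - 44)**2 = 6**2 = 36)
Q = -348437 (Q = -188455 - 159982 = -348437)
t = 68789 + 2*sqrt(30263) (t = (725 - 1*(-68064)) + sqrt(36 + 121016) = (725 + 68064) + sqrt(121052) = 68789 + 2*sqrt(30263) ≈ 69137.)
t - Q = (68789 + 2*sqrt(30263)) - 1*(-348437) = (68789 + 2*sqrt(30263)) + 348437 = 417226 + 2*sqrt(30263)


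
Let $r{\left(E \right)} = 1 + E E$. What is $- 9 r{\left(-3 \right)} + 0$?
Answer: $-90$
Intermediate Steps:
$r{\left(E \right)} = 1 + E^{2}$
$- 9 r{\left(-3 \right)} + 0 = - 9 \left(1 + \left(-3\right)^{2}\right) + 0 = - 9 \left(1 + 9\right) + 0 = \left(-9\right) 10 + 0 = -90 + 0 = -90$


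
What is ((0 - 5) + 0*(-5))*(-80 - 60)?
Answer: 700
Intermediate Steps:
((0 - 5) + 0*(-5))*(-80 - 60) = (-5 + 0)*(-140) = -5*(-140) = 700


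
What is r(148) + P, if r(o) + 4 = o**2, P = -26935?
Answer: -5035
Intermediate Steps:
r(o) = -4 + o**2
r(148) + P = (-4 + 148**2) - 26935 = (-4 + 21904) - 26935 = 21900 - 26935 = -5035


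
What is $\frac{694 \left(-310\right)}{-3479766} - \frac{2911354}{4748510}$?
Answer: $- \frac{2277309055441}{4130925912165} \approx -0.55128$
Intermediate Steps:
$\frac{694 \left(-310\right)}{-3479766} - \frac{2911354}{4748510} = \left(-215140\right) \left(- \frac{1}{3479766}\right) - \frac{1455677}{2374255} = \frac{107570}{1739883} - \frac{1455677}{2374255} = - \frac{2277309055441}{4130925912165}$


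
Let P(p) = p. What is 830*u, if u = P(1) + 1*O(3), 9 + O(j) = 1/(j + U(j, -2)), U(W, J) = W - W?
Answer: -19090/3 ≈ -6363.3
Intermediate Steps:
U(W, J) = 0
O(j) = -9 + 1/j (O(j) = -9 + 1/(j + 0) = -9 + 1/j)
u = -23/3 (u = 1 + 1*(-9 + 1/3) = 1 + 1*(-26/3) = 1 - 26/3 = -23/3 ≈ -7.6667)
830*u = 830*(-23/3) = -19090/3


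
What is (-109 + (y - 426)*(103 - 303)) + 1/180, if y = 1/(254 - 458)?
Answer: 260381477/3060 ≈ 85092.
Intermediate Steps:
y = -1/204 (y = 1/(-204) = -1/204 ≈ -0.0049020)
(-109 + (y - 426)*(103 - 303)) + 1/180 = (-109 + (-1/204 - 426)*(103 - 303)) + 1/180 = (-109 - 86905/204*(-200)) + 1/180 = (-109 + 4345250/51) + 1/180 = 4339691/51 + 1/180 = 260381477/3060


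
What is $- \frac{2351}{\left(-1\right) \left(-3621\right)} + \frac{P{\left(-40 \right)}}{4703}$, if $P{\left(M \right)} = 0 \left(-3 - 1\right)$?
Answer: $- \frac{2351}{3621} \approx -0.64927$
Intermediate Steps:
$P{\left(M \right)} = 0$ ($P{\left(M \right)} = 0 \left(-4\right) = 0$)
$- \frac{2351}{\left(-1\right) \left(-3621\right)} + \frac{P{\left(-40 \right)}}{4703} = - \frac{2351}{\left(-1\right) \left(-3621\right)} + \frac{0}{4703} = - \frac{2351}{3621} + 0 \cdot \frac{1}{4703} = \left(-2351\right) \frac{1}{3621} + 0 = - \frac{2351}{3621} + 0 = - \frac{2351}{3621}$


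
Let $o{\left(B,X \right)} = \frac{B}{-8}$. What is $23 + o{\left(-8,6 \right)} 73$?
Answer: $96$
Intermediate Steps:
$o{\left(B,X \right)} = - \frac{B}{8}$ ($o{\left(B,X \right)} = B \left(- \frac{1}{8}\right) = - \frac{B}{8}$)
$23 + o{\left(-8,6 \right)} 73 = 23 + \left(- \frac{1}{8}\right) \left(-8\right) 73 = 23 + 1 \cdot 73 = 23 + 73 = 96$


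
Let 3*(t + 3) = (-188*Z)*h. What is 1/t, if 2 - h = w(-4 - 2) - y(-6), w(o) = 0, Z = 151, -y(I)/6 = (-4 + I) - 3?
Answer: -3/2271049 ≈ -1.3210e-6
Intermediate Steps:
y(I) = 42 - 6*I (y(I) = -6*((-4 + I) - 3) = -6*(-7 + I) = 42 - 6*I)
h = 80 (h = 2 - (0 - (42 - 6*(-6))) = 2 - (0 - (42 + 36)) = 2 - (0 - 1*78) = 2 - (0 - 78) = 2 - 1*(-78) = 2 + 78 = 80)
t = -2271049/3 (t = -3 + (-188*151*80)/3 = -3 + (-28388*80)/3 = -3 + (⅓)*(-2271040) = -3 - 2271040/3 = -2271049/3 ≈ -7.5702e+5)
1/t = 1/(-2271049/3) = -3/2271049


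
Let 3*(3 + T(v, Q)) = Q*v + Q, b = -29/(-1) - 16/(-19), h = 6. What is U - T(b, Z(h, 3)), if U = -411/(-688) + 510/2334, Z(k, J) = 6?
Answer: -294260859/5085008 ≈ -57.868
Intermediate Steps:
b = 567/19 (b = -29*(-1) - 16*(-1/19) = 29 + 16/19 = 567/19 ≈ 29.842)
U = 218359/267632 (U = -411*(-1/688) + 510*(1/2334) = 411/688 + 85/389 = 218359/267632 ≈ 0.81589)
T(v, Q) = -3 + Q/3 + Q*v/3 (T(v, Q) = -3 + (Q*v + Q)/3 = -3 + (Q + Q*v)/3 = -3 + (Q/3 + Q*v/3) = -3 + Q/3 + Q*v/3)
U - T(b, Z(h, 3)) = 218359/267632 - (-3 + (⅓)*6 + (⅓)*6*(567/19)) = 218359/267632 - (-3 + 2 + 1134/19) = 218359/267632 - 1*1115/19 = 218359/267632 - 1115/19 = -294260859/5085008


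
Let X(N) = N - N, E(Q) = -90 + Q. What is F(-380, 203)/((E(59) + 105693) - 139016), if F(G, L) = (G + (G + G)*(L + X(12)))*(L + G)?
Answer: -4562470/5559 ≈ -820.74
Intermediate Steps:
X(N) = 0
F(G, L) = (G + L)*(G + 2*G*L) (F(G, L) = (G + (G + G)*(L + 0))*(L + G) = (G + (2*G)*L)*(G + L) = (G + 2*G*L)*(G + L) = (G + L)*(G + 2*G*L))
F(-380, 203)/((E(59) + 105693) - 139016) = (-380*(-380 + 203 + 2*203**2 + 2*(-380)*203))/(((-90 + 59) + 105693) - 139016) = (-380*(-380 + 203 + 2*41209 - 154280))/((-31 + 105693) - 139016) = (-380*(-380 + 203 + 82418 - 154280))/(105662 - 139016) = -380*(-72039)/(-33354) = 27374820*(-1/33354) = -4562470/5559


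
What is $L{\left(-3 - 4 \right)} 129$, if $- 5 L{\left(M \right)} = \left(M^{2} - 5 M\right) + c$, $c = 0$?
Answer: $- \frac{10836}{5} \approx -2167.2$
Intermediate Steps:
$L{\left(M \right)} = M - \frac{M^{2}}{5}$ ($L{\left(M \right)} = - \frac{\left(M^{2} - 5 M\right) + 0}{5} = - \frac{M^{2} - 5 M}{5} = M - \frac{M^{2}}{5}$)
$L{\left(-3 - 4 \right)} 129 = \frac{\left(-3 - 4\right) \left(5 - \left(-3 - 4\right)\right)}{5} \cdot 129 = \frac{1}{5} \left(-7\right) \left(5 - -7\right) 129 = \frac{1}{5} \left(-7\right) \left(5 + 7\right) 129 = \frac{1}{5} \left(-7\right) 12 \cdot 129 = \left(- \frac{84}{5}\right) 129 = - \frac{10836}{5}$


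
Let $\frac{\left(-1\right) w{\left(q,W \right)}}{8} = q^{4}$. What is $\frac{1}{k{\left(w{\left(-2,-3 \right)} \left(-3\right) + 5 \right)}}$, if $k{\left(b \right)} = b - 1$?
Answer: $\frac{1}{388} \approx 0.0025773$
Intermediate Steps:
$w{\left(q,W \right)} = - 8 q^{4}$
$k{\left(b \right)} = -1 + b$
$\frac{1}{k{\left(w{\left(-2,-3 \right)} \left(-3\right) + 5 \right)}} = \frac{1}{-1 + \left(- 8 \left(-2\right)^{4} \left(-3\right) + 5\right)} = \frac{1}{-1 + \left(\left(-8\right) 16 \left(-3\right) + 5\right)} = \frac{1}{-1 + \left(\left(-128\right) \left(-3\right) + 5\right)} = \frac{1}{-1 + \left(384 + 5\right)} = \frac{1}{-1 + 389} = \frac{1}{388}$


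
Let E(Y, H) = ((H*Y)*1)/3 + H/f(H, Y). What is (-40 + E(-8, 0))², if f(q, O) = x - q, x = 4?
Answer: 1600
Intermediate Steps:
f(q, O) = 4 - q
E(Y, H) = H/(4 - H) + H*Y/3 (E(Y, H) = ((H*Y)*1)/3 + H/(4 - H) = (H*Y)*(⅓) + H/(4 - H) = H*Y/3 + H/(4 - H) = H/(4 - H) + H*Y/3)
(-40 + E(-8, 0))² = (-40 + (⅓)*0*(-3 - 8*(-4 + 0))/(-4 + 0))² = (-40 + (⅓)*0*(-3 - 8*(-4))/(-4))² = (-40 + (⅓)*0*(-¼)*(-3 + 32))² = (-40 + (⅓)*0*(-¼)*29)² = (-40 + 0)² = (-40)² = 1600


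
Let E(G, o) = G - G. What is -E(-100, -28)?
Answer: 0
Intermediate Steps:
E(G, o) = 0
-E(-100, -28) = -1*0 = 0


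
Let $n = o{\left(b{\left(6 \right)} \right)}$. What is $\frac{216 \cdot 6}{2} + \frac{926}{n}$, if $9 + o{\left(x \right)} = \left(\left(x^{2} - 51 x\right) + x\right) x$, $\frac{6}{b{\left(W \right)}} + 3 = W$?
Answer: $\frac{129322}{201} \approx 643.39$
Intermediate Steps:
$b{\left(W \right)} = \frac{6}{-3 + W}$
$o{\left(x \right)} = -9 + x \left(x^{2} - 50 x\right)$ ($o{\left(x \right)} = -9 + \left(\left(x^{2} - 51 x\right) + x\right) x = -9 + \left(x^{2} - 50 x\right) x = -9 + x \left(x^{2} - 50 x\right)$)
$n = -201$ ($n = -9 + \left(\frac{6}{-3 + 6}\right)^{3} - 50 \left(\frac{6}{-3 + 6}\right)^{2} = -9 + \left(\frac{6}{3}\right)^{3} - 50 \left(\frac{6}{3}\right)^{2} = -9 + \left(6 \cdot \frac{1}{3}\right)^{3} - 50 \left(6 \cdot \frac{1}{3}\right)^{2} = -9 + 2^{3} - 50 \cdot 2^{2} = -9 + 8 - 200 = -201$)
$\frac{216 \cdot 6}{2} + \frac{926}{n} = \frac{216 \cdot 6}{2} + \frac{926}{-201} = 1296 \cdot \frac{1}{2} + 926 \left(- \frac{1}{201}\right) = 648 - \frac{926}{201} = \frac{129322}{201}$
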